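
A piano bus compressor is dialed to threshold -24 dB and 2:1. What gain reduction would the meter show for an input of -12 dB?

6 dB

Overshoot = -12 − (-24) = 12 dB.
At 2:1, output sits 12/2 = 6 dB above threshold.
Gain reduction = 12 − 6 = 6 dB.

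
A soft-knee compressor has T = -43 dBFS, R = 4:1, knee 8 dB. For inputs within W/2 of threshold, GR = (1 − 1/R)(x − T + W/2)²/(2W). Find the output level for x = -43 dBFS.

-43.75 dBFS

x − T + W/2 = -43 − (-43) + 4 = 4.
GR = (1 − 1/4) × 4² / 16 = 0.75 × 16 / 16 = 0.75 dB.
Output = -43 − 0.75 = -43.75 dBFS.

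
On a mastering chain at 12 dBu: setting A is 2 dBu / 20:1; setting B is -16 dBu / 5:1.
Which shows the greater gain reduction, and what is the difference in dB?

B, by 12.9 dB

A: GR = 10 − 10/20 = 9.5 dB.
B: GR = 28 − 28/5 = 22.4 dB.
Difference: 12.9 dB in favour of B.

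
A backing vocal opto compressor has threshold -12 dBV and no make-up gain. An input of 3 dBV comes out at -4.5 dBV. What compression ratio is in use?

Input overshoot = 3 − (-12) = 15 dB; output overshoot = -4.5 − (-12) = 7.5 dB.
Ratio = 15 / 7.5 = 2.

2:1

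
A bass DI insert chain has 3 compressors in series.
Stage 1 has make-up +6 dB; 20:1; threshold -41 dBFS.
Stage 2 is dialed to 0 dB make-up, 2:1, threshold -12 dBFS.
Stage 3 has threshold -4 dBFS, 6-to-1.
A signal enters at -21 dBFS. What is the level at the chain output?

-34 dBFS

Stage 1: -21 dBFS is 20 dB over -41 dBFS; at 20:1 that becomes 1 dB over, giving -40 dBFS; +6 dB make-up → -34 dBFS.
Stage 2: -34 dBFS ≤ -12 dBFS, so stage 2 doesn't engage; output -34 dBFS.
Stage 3: -34 dBFS is at or below the -4 dBFS threshold — no compression; output -34 dBFS.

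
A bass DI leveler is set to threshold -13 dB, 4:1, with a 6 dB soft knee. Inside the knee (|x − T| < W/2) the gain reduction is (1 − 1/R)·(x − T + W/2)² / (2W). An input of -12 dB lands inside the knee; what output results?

x − T + W/2 = -12 − (-13) + 3 = 4.
GR = (1 − 1/4) × 4² / 12 = 0.75 × 16 / 12 = 1 dB.
Output = -12 − 1 = -13 dB.

-13 dB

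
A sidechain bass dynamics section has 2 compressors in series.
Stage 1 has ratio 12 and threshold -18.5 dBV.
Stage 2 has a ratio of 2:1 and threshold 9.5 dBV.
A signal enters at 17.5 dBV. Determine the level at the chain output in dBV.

Stage 1: overshoot 36 dB → 36/12 = 3 dB → -15.5 dBV.
Stage 2: -15.5 dBV ≤ 9.5 dBV, so stage 2 doesn't engage; output -15.5 dBV.

-15.5 dBV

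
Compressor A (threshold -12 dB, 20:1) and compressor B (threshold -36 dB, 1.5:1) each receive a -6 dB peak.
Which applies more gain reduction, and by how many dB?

A: 6 dB over, compressed to 0.3 dB over, so 5.7 dB of GR.
B: 30 dB over, compressed to 20 dB over, so 10 dB of GR.
B reduces 4.3 dB more.

B, by 4.3 dB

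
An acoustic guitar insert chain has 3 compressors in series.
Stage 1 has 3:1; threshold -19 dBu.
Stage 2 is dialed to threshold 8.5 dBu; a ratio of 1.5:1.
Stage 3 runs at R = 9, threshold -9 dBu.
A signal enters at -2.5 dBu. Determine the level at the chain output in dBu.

-13.5 dBu

Stage 1: 16.5 dB above -19 dBu, reduced 3:1 to 5.5 dB above → -13.5 dBu.
Stage 2: -13.5 dBu ≤ 8.5 dBu, so stage 2 doesn't engage; output -13.5 dBu.
Stage 3: below threshold (-13.5 ≤ -9); passes unchanged; output -13.5 dBu.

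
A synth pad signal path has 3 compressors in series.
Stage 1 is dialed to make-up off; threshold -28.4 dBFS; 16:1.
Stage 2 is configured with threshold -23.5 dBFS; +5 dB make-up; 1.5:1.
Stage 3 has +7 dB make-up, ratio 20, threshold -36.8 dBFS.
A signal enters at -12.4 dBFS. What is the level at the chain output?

-29.08 dBFS

Stage 1: 16 dB above -28.4 dBFS, reduced 16:1 to 1 dB above → -27.4 dBFS.
Stage 2: -27.4 dBFS ≤ -23.5 dBFS, so stage 2 doesn't engage; make-up brings it to -22.4 dBFS.
Stage 3: -22.4 dBFS is 14.4 dB over -36.8 dBFS; at 20:1 that becomes 0.72 dB over, giving -36.08 dBFS; +7 dB make-up → -29.08 dBFS.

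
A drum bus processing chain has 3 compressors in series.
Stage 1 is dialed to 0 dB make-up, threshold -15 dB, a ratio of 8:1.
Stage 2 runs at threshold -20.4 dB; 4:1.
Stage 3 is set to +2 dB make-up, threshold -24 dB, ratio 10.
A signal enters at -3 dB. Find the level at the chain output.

-21.4675 dB

Stage 1: -3 dB is 12 dB over -15 dB; at 8:1 that becomes 1.5 dB over, giving -13.5 dB.
Stage 2: -13.5 dB is 6.9 dB over -20.4 dB; at 4:1 that becomes 1.725 dB over, giving -18.675 dB.
Stage 3: overshoot 5.325 dB → 5.325/10 = 0.5325 dB → -23.4675 dB; +2 dB make-up → -21.4675 dB.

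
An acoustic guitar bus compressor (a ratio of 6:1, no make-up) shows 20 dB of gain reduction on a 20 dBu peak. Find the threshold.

-4 dBu

Let T be the threshold. Output overshoot = (input overshoot)/R, so 0 − T = (20 − T)/6.
6·(0 − T) = 20 − T → 5·T = 0 − 20 = -20.
T = -20/5 = -4 dBu.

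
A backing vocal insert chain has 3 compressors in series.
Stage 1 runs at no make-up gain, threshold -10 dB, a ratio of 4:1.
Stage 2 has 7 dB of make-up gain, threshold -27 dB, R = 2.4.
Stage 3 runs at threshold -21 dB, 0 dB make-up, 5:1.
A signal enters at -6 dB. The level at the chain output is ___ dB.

Stage 1: 4 dB above -10 dB, reduced 4:1 to 1 dB above → -9 dB.
Stage 2: overshoot 18 dB → 18/2.4 = 7.5 dB → -19.5 dB; +7 dB make-up → -12.5 dB.
Stage 3: -12.5 dB is 8.5 dB over -21 dB; at 5:1 that becomes 1.7 dB over, giving -19.3 dB.

-19.3 dB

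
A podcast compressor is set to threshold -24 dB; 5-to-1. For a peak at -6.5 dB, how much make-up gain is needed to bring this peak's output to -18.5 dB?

Overshoot 17.5 dB → 17.5/5 = 3.5 dB after compression, so the compressed level is -24 + 3.5 = -20.5 dB.
Make-up = target − compressed = -18.5 − (-20.5) = 2 dB.

2 dB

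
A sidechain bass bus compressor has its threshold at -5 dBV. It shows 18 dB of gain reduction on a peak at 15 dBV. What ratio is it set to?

Input overshoot = 15 − (-5) = 20 dB.
Output overshoot = 20 − 18 = 2 dB.
Ratio = input overshoot / output overshoot = 20 / 2 = 10.

10:1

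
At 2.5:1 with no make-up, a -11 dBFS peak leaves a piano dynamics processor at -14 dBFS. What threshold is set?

-16 dBFS

Let T be the threshold. Output overshoot = (input overshoot)/R, so -14 − T = (-11 − T)/2.5.
2.5·(-14 − T) = -11 − T → 1.5·T = -35 − (-11) = -24.
T = -24/1.5 = -16 dBFS.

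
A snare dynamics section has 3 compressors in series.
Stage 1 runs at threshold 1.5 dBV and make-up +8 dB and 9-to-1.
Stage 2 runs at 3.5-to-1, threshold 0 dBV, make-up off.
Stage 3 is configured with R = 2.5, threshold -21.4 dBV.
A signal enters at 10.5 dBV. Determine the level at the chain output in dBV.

-11.64 dBV

Stage 1: 10.5 dBV is 9 dB over 1.5 dBV; at 9:1 that becomes 1 dB over, giving 2.5 dBV; +8 dB make-up → 10.5 dBV.
Stage 2: 10.5 dB above 0 dBV, reduced 3.5:1 to 3 dB above → 3 dBV.
Stage 3: 24.4 dB above -21.4 dBV, reduced 2.5:1 to 9.76 dB above → -11.64 dBV.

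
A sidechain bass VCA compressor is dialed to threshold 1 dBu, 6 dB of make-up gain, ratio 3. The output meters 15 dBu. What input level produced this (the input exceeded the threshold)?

25 dBu

Before make-up, the level was 15 − 6 = 9 dBu.
Post-compression overshoot = 9 − 1 = 8 dB.
Before 3:1 compression the overshoot was 8 × 3 = 24 dB, so input = 1 + 24 = 25 dBu.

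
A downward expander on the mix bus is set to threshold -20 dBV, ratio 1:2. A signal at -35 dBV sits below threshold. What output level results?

-50 dBV

Undershoot = (-20) − (-35) = 15 dB.
At 1:2, that expands to 30 dB under threshold.
Output = -20 − 30 = -50 dBV.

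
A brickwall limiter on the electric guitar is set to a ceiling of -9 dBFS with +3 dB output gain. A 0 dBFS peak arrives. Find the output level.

-6 dBFS

A brickwall limiter is an ∞:1 compressor: any input above the ceiling is clamped to -9 dBFS.
Output gain then adds 3 dB: -9 + 3 = -6 dBFS.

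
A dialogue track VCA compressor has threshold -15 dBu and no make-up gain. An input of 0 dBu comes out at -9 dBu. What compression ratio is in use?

2.5:1

Input overshoot = 0 − (-15) = 15 dB; output overshoot = -9 − (-15) = 6 dB.
Ratio = 15 / 6 = 2.5.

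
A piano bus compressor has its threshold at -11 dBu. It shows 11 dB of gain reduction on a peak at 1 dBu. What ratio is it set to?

Input overshoot = 1 − (-11) = 12 dB.
Output overshoot = 12 − 11 = 1 dB.
Ratio = input overshoot / output overshoot = 12 / 1 = 12.

12:1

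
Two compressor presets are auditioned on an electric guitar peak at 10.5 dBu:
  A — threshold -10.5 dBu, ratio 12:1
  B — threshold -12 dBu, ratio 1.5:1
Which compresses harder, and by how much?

A: overshoot 21 dB → output overshoot 1.75 dB → GR 19.25 dB.
B: overshoot 22.5 dB → output overshoot 15 dB → GR 7.5 dB.
Difference: 11.75 dB in favour of A.

A, by 11.75 dB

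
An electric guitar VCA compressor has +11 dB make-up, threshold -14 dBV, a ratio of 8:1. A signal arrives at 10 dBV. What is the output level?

Overshoot: 10 − (-14) = 24 dB.
At 8:1 the overshoot is divided by 8, leaving 3 dB above threshold.
Output = -14 + 3 = -11 dBV; make-up adds 11 dB, giving 0 dBV.

0 dBV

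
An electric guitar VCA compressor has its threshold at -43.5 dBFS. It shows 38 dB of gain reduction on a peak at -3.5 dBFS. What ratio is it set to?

Input overshoot = -3.5 − (-43.5) = 40 dB.
Output overshoot = 40 − 38 = 2 dB.
Ratio = input overshoot / output overshoot = 40 / 2 = 20.

20:1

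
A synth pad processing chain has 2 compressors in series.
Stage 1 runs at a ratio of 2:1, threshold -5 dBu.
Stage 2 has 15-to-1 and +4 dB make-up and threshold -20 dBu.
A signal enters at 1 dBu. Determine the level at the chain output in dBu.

Stage 1: 1 dBu is 6 dB over -5 dBu; at 2:1 that becomes 3 dB over, giving -2 dBu.
Stage 2: 18 dB above -20 dBu, reduced 15:1 to 1.2 dB above → -18.8 dBu; +4 dB make-up → -14.8 dBu.

-14.8 dBu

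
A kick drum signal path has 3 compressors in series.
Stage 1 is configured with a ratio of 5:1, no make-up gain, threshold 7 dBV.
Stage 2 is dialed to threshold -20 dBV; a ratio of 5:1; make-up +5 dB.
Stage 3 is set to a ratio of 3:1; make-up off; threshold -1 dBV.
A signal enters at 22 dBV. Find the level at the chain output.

-9 dBV

Stage 1: 15 dB above 7 dBV, reduced 5:1 to 3 dB above → 10 dBV.
Stage 2: 30 dB above -20 dBV, reduced 5:1 to 6 dB above → -14 dBV; +5 dB make-up → -9 dBV.
Stage 3: -9 dBV is at or below the -1 dBV threshold — no compression; output -9 dBV.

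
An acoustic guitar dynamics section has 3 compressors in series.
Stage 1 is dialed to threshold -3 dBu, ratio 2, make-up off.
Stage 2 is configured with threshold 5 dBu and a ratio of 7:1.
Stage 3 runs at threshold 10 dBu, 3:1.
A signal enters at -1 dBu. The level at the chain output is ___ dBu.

-2 dBu

Stage 1: overshoot 2 dB → 2/2 = 1 dB → -2 dBu.
Stage 2: below threshold (-2 ≤ 5); passes unchanged; output -2 dBu.
Stage 3: below threshold (-2 ≤ 10); passes unchanged; output -2 dBu.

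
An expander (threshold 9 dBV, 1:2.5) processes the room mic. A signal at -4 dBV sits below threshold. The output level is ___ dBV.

-23.5 dBV

Undershoot = 9 − (-4) = 13 dB.
At 1:2.5, that expands to 32.5 dB under threshold.
Output = 9 − 32.5 = -23.5 dBV.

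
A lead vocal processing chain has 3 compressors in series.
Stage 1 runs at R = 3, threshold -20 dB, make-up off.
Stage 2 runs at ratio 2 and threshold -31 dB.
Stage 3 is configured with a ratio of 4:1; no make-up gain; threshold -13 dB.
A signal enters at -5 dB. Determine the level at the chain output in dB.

-23 dB

Stage 1: overshoot 15 dB → 15/3 = 5 dB → -15 dB.
Stage 2: -15 dB is 16 dB over -31 dB; at 2:1 that becomes 8 dB over, giving -23 dB.
Stage 3: -23 dB ≤ -13 dB, so stage 3 doesn't engage; output -23 dB.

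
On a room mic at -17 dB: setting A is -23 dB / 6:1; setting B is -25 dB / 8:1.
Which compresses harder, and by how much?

A: overshoot 6 dB → output overshoot 1 dB → GR 5 dB.
B: overshoot 8 dB → output overshoot 1 dB → GR 7 dB.
B reduces 2 dB more.

B, by 2 dB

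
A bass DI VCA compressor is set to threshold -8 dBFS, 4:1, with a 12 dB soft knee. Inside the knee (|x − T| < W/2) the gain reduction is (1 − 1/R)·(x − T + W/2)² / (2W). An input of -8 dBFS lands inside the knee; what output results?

x − T + W/2 = -8 − (-8) + 6 = 6.
GR = (1 − 1/4) × 6² / 24 = 0.75 × 36 / 24 = 1.125 dB.
Output = -8 − 1.125 = -9.125 dBFS.

-9.125 dBFS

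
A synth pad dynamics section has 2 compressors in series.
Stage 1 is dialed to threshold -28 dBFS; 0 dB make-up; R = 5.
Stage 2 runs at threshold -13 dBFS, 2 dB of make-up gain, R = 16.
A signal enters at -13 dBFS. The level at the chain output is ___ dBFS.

Stage 1: 15 dB above -28 dBFS, reduced 5:1 to 3 dB above → -25 dBFS.
Stage 2: below threshold (-25 ≤ -13); passes unchanged; make-up brings it to -23 dBFS.

-23 dBFS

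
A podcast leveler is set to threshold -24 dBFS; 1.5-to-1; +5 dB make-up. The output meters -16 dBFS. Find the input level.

-19.5 dBFS

Remove make-up: -16 − 5 = -21 dBFS.
That's 3 dB above the -24 dBFS threshold.
Before 1.5:1 compression the overshoot was 3 × 1.5 = 4.5 dB, so input = -24 + 4.5 = -19.5 dBFS.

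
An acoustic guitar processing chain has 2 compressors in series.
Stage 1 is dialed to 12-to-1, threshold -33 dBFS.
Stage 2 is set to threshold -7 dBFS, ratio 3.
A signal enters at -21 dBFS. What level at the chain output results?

Stage 1: overshoot 12 dB → 12/12 = 1 dB → -32 dBFS.
Stage 2: -32 dBFS is at or below the -7 dBFS threshold — no compression; output -32 dBFS.

-32 dBFS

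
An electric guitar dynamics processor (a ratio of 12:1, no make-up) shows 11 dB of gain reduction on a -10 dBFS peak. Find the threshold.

Let T be the threshold. Output overshoot = (input overshoot)/R, so -21 − T = (-10 − T)/12.
12·(-21 − T) = -10 − T → 11·T = -252 − (-10) = -242.
T = -242/11 = -22 dBFS.

-22 dBFS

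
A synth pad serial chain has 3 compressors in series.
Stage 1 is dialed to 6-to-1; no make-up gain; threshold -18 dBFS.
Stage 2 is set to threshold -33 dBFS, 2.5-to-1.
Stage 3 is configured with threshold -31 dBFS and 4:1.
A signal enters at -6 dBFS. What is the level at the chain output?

Stage 1: 12 dB above -18 dBFS, reduced 6:1 to 2 dB above → -16 dBFS.
Stage 2: 17 dB above -33 dBFS, reduced 2.5:1 to 6.8 dB above → -26.2 dBFS.
Stage 3: 4.8 dB above -31 dBFS, reduced 4:1 to 1.2 dB above → -29.8 dBFS.

-29.8 dBFS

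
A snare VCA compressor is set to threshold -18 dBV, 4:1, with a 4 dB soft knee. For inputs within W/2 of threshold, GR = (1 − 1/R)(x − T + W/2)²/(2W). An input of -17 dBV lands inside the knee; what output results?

x − T + W/2 = -17 − (-18) + 2 = 3.
GR = (1 − 1/4) × 3² / 8 = 0.75 × 9 / 8 = 0.84375 dB.
Output = -17 − 0.84375 = -17.84375 dBV.

-17.84375 dBV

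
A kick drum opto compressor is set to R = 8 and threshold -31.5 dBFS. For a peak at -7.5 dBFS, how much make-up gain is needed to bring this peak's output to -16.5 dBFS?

Without make-up, output = threshold + overshoot/8 = -31.5 + 3 = -28.5 dBFS.
Gap to target: 12 dB.

12 dB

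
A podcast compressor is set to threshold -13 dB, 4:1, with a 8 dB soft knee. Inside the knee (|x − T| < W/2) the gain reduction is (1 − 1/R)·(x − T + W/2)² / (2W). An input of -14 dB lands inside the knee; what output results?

x − T + W/2 = -14 − (-13) + 4 = 3.
GR = (1 − 1/4) × 3² / 16 = 0.75 × 9 / 16 = 0.421875 dB.
Output = -14 − 0.421875 = -14.421875 dB.

-14.421875 dB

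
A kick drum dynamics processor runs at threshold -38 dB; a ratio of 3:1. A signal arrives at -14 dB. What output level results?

-30 dB

The input is 24 dB above the -38 dB threshold.
At 3:1 the overshoot is divided by 3, leaving 8 dB above threshold.
Output = -38 + 8 = -30 dB.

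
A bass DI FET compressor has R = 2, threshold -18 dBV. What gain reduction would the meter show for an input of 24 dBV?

The signal is 42 dB above threshold.
After 2:1 compression the overshoot becomes 42/2 = 21 dB.
Gain reduction = 42 − 21 = 21 dB.

21 dB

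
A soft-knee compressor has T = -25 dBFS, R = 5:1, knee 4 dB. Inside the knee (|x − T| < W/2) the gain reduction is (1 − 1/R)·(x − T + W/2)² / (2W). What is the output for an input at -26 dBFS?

x − T + W/2 = -26 − (-25) + 2 = 1.
GR = (1 − 1/5) × 1² / 8 = 0.8 × 1 / 8 = 0.1 dB.
Output = -26 − 0.1 = -26.1 dBFS.

-26.1 dBFS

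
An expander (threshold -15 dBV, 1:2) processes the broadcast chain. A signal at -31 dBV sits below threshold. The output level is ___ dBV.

Below threshold, a 1:2 expander applies gain = (2−1)×(T − x) of attenuation.
(2−1) × 16 = 16 dB, so output = -31 − 16 = -47 dBV.

-47 dBV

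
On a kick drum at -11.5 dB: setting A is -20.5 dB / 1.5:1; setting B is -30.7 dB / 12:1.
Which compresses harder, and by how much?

B, by 14.6 dB

A: 9 dB over, compressed to 6 dB over, so 3 dB of GR.
B: 19.2 dB over, compressed to 1.6 dB over, so 17.6 dB of GR.
B reduces 14.6 dB more.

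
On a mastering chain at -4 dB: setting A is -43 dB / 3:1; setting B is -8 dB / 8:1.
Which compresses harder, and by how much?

A: overshoot 39 dB → output overshoot 13 dB → GR 26 dB.
B: overshoot 4 dB → output overshoot 0.5 dB → GR 3.5 dB.
Difference: 22.5 dB in favour of A.

A, by 22.5 dB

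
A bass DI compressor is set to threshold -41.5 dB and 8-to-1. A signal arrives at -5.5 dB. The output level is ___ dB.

-37 dB

-5.5 dB sits 36 dB over threshold.
The 36 dB excess becomes 4.5 dB after 8:1 reduction.
That puts the output at -37 dB.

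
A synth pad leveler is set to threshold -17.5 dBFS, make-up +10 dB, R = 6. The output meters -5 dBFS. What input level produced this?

-2.5 dBFS

Remove make-up: -5 − 10 = -15 dBFS.
That's 2.5 dB above the -17.5 dBFS threshold.
Before 6:1 compression the overshoot was 2.5 × 6 = 15 dB, so input = -17.5 + 15 = -2.5 dBFS.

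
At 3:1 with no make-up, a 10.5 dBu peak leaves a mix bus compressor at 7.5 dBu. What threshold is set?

6 dBu

Gain reduction = 10.5 − 7.5 = 3 dB; output overshoot = GR / (R − 1) = 3 / 2 = 1.5 dB.
Threshold = output − output overshoot = 7.5 − 1.5 = 6 dBu.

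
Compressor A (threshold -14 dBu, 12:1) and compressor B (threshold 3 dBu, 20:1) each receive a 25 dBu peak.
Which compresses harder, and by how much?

A: 39 dB over, compressed to 3.25 dB over, so 35.75 dB of GR.
B: 22 dB over, compressed to 1.1 dB over, so 20.9 dB of GR.
Difference: 14.85 dB in favour of A.

A, by 14.85 dB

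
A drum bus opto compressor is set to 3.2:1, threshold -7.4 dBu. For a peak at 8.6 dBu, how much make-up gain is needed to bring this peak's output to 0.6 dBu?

3 dB

Overshoot 16 dB → 16/3.2 = 5 dB after compression, so the compressed level is -7.4 + 5 = -2.4 dBu.
Make-up = target − compressed = 0.6 − (-2.4) = 3 dB.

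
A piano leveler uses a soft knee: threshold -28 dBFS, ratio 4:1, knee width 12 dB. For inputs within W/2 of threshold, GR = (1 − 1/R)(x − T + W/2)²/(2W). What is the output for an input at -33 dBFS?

-33.03125 dBFS

x − T + W/2 = -33 − (-28) + 6 = 1.
GR = (1 − 1/4) × 1² / 24 = 0.75 × 1 / 24 = 0.03125 dB.
Output = -33 − 0.03125 = -33.03125 dBFS.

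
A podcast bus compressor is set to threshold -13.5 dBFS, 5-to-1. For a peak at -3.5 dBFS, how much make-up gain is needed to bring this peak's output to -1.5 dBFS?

Overshoot 10 dB → 10/5 = 2 dB after compression, so the compressed level is -13.5 + 2 = -11.5 dBFS.
Make-up = target − compressed = -1.5 − (-11.5) = 10 dB.

10 dB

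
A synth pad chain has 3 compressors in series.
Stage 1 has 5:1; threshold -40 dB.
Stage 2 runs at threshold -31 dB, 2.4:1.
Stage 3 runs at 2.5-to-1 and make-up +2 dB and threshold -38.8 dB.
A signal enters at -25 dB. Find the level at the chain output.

-36.08 dB

Stage 1: overshoot 15 dB → 15/5 = 3 dB → -37 dB.
Stage 2: below threshold (-37 ≤ -31); passes unchanged; output -37 dB.
Stage 3: -37 dB is 1.8 dB over -38.8 dB; at 2.5:1 that becomes 0.72 dB over, giving -38.08 dB; +2 dB make-up → -36.08 dB.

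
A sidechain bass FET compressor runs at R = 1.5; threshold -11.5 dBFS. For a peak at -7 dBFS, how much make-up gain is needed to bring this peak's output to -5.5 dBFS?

3 dB

Overshoot 4.5 dB → 4.5/1.5 = 3 dB after compression, so the compressed level is -11.5 + 3 = -8.5 dBFS.
Make-up = target − compressed = -5.5 − (-8.5) = 3 dB.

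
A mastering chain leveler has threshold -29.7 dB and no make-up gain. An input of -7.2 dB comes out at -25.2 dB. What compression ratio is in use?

5:1

Input overshoot = -7.2 − (-29.7) = 22.5 dB; output overshoot = -25.2 − (-29.7) = 4.5 dB.
Ratio = 22.5 / 4.5 = 5.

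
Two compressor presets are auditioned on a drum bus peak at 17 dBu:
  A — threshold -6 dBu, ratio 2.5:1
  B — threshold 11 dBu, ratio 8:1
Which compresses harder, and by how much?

A, by 8.55 dB

A: overshoot 23 dB → output overshoot 9.2 dB → GR 13.8 dB.
B: overshoot 6 dB → output overshoot 0.75 dB → GR 5.25 dB.
A reduces 8.55 dB more.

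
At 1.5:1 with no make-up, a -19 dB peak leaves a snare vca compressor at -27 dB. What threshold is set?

Gain reduction = -19 − (-27) = 8 dB; output overshoot = GR / (R − 1) = 8 / 0.5 = 16 dB.
Threshold = output − output overshoot = -27 − 16 = -43 dB.

-43 dB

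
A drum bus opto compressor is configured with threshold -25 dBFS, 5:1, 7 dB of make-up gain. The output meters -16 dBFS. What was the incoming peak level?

Stripping the +7 dB make-up gives -23 dBFS at the gain stage.
The compressed level sits -23 − (-25) = 2 dB over threshold.
Undo the ratio: input overshoot = 2 × 5 = 10 dB, giving input = -15 dBFS.

-15 dBFS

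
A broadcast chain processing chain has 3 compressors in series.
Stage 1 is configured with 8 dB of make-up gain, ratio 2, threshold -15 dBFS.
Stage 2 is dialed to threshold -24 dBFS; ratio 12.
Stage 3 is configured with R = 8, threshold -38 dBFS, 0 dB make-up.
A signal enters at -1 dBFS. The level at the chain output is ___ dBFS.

-36 dBFS

Stage 1: 14 dB above -15 dBFS, reduced 2:1 to 7 dB above → -8 dBFS; +8 dB make-up → 0 dBFS.
Stage 2: 24 dB above -24 dBFS, reduced 12:1 to 2 dB above → -22 dBFS.
Stage 3: 16 dB above -38 dBFS, reduced 8:1 to 2 dB above → -36 dBFS.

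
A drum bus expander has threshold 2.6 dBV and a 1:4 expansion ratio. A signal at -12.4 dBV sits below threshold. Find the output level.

The input is 15 dB below the 2.6 dBV threshold.
A 1:4 expander multiplies undershoot by 4: 15 × 4 = 60 dB below threshold.
Output = 2.6 − 60 = -57.4 dBV.

-57.4 dBV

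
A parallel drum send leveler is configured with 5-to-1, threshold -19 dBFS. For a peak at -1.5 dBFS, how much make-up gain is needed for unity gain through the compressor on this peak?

14 dB

The peak compresses to -19 + 17.5/5 = -15.5 dBFS.
To reach -1.5 dBFS requires -1.5 − (-15.5) = 14 dB of make-up.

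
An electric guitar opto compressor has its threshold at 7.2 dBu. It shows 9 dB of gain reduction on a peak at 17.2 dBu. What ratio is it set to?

Input overshoot = 17.2 − 7.2 = 10 dB.
Output overshoot = 10 − 9 = 1 dB.
Ratio = input overshoot / output overshoot = 10 / 1 = 10.

10:1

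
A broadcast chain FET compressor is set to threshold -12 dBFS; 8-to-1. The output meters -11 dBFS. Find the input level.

Post-compression overshoot = -11 − (-12) = 1 dB.
Before 8:1 compression the overshoot was 1 × 8 = 8 dB, so input = -12 + 8 = -4 dBFS.

-4 dBFS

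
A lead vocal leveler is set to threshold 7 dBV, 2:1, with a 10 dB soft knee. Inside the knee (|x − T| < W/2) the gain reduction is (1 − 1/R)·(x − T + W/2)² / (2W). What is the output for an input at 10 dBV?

8.4 dBV

x − T + W/2 = 10 − 7 + 5 = 8.
GR = (1 − 1/2) × 8² / 20 = 0.5 × 64 / 20 = 1.6 dB.
Output = 10 − 1.6 = 8.4 dBV.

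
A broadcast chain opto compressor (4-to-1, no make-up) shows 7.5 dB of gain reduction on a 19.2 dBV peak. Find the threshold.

9.2 dBV

Let T be the threshold. Output overshoot = (input overshoot)/R, so 11.7 − T = (19.2 − T)/4.
4·(11.7 − T) = 19.2 − T → 3·T = 46.8 − 19.2 = 27.6.
T = 27.6/3 = 9.2 dBV.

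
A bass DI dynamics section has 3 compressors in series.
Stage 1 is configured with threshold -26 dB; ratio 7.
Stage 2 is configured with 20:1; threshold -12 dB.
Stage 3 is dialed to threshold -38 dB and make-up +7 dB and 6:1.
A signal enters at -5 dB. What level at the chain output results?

Stage 1: overshoot 21 dB → 21/7 = 3 dB → -23 dB.
Stage 2: -23 dB ≤ -12 dB, so stage 2 doesn't engage; output -23 dB.
Stage 3: -23 dB is 15 dB over -38 dB; at 6:1 that becomes 2.5 dB over, giving -35.5 dB; +7 dB make-up → -28.5 dB.

-28.5 dB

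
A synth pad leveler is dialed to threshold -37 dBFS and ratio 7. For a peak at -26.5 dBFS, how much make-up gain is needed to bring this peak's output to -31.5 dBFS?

Overshoot 10.5 dB → 10.5/7 = 1.5 dB after compression, so the compressed level is -37 + 1.5 = -35.5 dBFS.
Make-up = target − compressed = -31.5 − (-35.5) = 4 dB.

4 dB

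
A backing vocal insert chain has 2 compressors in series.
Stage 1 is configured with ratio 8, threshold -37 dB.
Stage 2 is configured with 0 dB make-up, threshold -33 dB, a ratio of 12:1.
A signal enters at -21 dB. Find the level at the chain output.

Stage 1: 16 dB above -37 dB, reduced 8:1 to 2 dB above → -35 dB.
Stage 2: below threshold (-35 ≤ -33); passes unchanged; output -35 dB.

-35 dB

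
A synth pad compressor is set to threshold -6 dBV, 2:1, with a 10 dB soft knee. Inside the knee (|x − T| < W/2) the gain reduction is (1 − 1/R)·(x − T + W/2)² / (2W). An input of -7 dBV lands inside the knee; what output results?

-7.4 dBV

x − T + W/2 = -7 − (-6) + 5 = 4.
GR = (1 − 1/2) × 4² / 20 = 0.5 × 16 / 20 = 0.4 dB.
Output = -7 − 0.4 = -7.4 dBV.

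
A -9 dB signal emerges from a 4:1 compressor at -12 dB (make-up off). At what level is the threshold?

Let T be the threshold. Output overshoot = (input overshoot)/R, so -12 − T = (-9 − T)/4.
4·(-12 − T) = -9 − T → 3·T = -48 − (-9) = -39.
T = -39/3 = -13 dB.

-13 dB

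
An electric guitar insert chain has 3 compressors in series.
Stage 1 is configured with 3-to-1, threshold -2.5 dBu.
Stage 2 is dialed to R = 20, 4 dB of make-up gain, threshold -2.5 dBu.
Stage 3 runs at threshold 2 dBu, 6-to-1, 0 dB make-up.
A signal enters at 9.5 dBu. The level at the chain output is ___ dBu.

1.7 dBu

Stage 1: 12 dB above -2.5 dBu, reduced 3:1 to 4 dB above → 1.5 dBu.
Stage 2: 1.5 dBu is 4 dB over -2.5 dBu; at 20:1 that becomes 0.2 dB over, giving -2.3 dBu; +4 dB make-up → 1.7 dBu.
Stage 3: 1.7 dBu ≤ 2 dBu, so stage 3 doesn't engage; output 1.7 dBu.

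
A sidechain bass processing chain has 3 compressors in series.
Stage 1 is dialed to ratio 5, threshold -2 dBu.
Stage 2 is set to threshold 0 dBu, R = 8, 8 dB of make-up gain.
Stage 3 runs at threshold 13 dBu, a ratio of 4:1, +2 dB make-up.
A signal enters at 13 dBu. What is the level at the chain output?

Stage 1: 15 dB above -2 dBu, reduced 5:1 to 3 dB above → 1 dBu.
Stage 2: 1 dBu is 1 dB over 0 dBu; at 8:1 that becomes 0.125 dB over, giving 0.125 dBu; +8 dB make-up → 8.125 dBu.
Stage 3: below threshold (8.125 ≤ 13); passes unchanged; make-up brings it to 10.125 dBu.

10.125 dBu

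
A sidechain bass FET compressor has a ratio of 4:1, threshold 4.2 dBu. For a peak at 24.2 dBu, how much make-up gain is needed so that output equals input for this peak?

15 dB

Overshoot 20 dB → 20/4 = 5 dB after compression, so the compressed level is 4.2 + 5 = 9.2 dBu.
Make-up = target − compressed = 24.2 − 9.2 = 15 dB.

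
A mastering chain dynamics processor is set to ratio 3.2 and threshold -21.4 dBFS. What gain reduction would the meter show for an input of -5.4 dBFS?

The signal is 16 dB above threshold.
After 3.2:1 compression the overshoot becomes 16/3.2 = 5 dB.
Gain reduction = 16 − 5 = 11 dB.

11 dB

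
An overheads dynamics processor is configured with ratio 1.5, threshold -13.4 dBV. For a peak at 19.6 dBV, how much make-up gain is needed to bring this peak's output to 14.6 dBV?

Without make-up, output = threshold + overshoot/1.5 = -13.4 + 22 = 8.6 dBV.
Gap to target: 6 dB.

6 dB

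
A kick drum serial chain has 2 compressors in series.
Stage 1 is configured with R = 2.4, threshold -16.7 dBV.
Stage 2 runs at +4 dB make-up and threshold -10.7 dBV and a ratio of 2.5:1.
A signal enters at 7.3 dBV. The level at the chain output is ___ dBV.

Stage 1: 24 dB above -16.7 dBV, reduced 2.4:1 to 10 dB above → -6.7 dBV.
Stage 2: -6.7 dBV is 4 dB over -10.7 dBV; at 2.5:1 that becomes 1.6 dB over, giving -9.1 dBV; +4 dB make-up → -5.1 dBV.

-5.1 dBV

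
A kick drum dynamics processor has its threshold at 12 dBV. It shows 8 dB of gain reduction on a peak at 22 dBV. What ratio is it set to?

Input overshoot = 22 − 12 = 10 dB.
Output overshoot = 10 − 8 = 2 dB.
Ratio = input overshoot / output overshoot = 10 / 2 = 5.

5:1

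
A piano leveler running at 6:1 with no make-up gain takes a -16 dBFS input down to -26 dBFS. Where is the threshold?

Gain reduction = -16 − (-26) = 10 dB; output overshoot = GR / (R − 1) = 10 / 5 = 2 dB.
Threshold = output − output overshoot = -26 − 2 = -28 dBFS.

-28 dBFS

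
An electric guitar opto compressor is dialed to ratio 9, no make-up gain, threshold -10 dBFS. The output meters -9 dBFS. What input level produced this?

That's 1 dB above the -10 dBFS threshold.
Undo the ratio: input overshoot = 1 × 9 = 9 dB, giving input = -1 dBFS.

-1 dBFS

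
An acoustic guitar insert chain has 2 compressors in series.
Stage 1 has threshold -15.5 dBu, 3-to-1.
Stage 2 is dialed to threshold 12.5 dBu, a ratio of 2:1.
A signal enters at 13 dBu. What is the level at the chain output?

Stage 1: 13 dBu is 28.5 dB over -15.5 dBu; at 3:1 that becomes 9.5 dB over, giving -6 dBu.
Stage 2: -6 dBu ≤ 12.5 dBu, so stage 2 doesn't engage; output -6 dBu.

-6 dBu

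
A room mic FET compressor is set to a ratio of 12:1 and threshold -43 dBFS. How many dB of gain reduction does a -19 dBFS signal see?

Overshoot = -19 − (-43) = 24 dB.
A 12:1 ratio leaves 2 dB of that excess.
So the signal is attenuated by 24 − 2 = 22 dB.

22 dB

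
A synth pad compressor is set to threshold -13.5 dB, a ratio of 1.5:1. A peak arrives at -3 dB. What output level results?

-6.5 dB

-3 dB sits 10.5 dB over threshold.
The 10.5 dB excess becomes 7 dB after 1.5:1 reduction.
That puts the output at -6.5 dB.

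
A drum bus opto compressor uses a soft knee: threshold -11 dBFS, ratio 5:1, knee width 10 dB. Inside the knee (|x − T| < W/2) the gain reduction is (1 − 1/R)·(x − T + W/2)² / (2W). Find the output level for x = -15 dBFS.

x − T + W/2 = -15 − (-11) + 5 = 1.
GR = (1 − 1/5) × 1² / 20 = 0.8 × 1 / 20 = 0.04 dB.
Output = -15 − 0.04 = -15.04 dBFS.

-15.04 dBFS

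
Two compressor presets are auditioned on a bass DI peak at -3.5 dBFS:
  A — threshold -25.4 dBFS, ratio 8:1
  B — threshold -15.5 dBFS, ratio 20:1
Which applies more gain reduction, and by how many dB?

A: overshoot 21.9 dB → output overshoot 2.7375 dB → GR 19.1625 dB.
B: overshoot 12 dB → output overshoot 0.6 dB → GR 11.4 dB.
Difference: 7.7625 dB in favour of A.

A, by 7.7625 dB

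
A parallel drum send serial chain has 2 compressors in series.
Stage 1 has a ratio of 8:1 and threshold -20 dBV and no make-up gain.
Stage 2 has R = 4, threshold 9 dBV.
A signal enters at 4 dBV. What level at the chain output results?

Stage 1: overshoot 24 dB → 24/8 = 3 dB → -17 dBV.
Stage 2: -17 dBV ≤ 9 dBV, so stage 2 doesn't engage; output -17 dBV.

-17 dBV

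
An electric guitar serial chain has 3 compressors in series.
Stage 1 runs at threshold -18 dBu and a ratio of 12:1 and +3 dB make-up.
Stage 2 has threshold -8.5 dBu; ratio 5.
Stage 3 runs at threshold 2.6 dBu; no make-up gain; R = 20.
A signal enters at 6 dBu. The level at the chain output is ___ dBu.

-13 dBu

Stage 1: 24 dB above -18 dBu, reduced 12:1 to 2 dB above → -16 dBu; +3 dB make-up → -13 dBu.
Stage 2: below threshold (-13 ≤ -8.5); passes unchanged; output -13 dBu.
Stage 3: below threshold (-13 ≤ 2.6); passes unchanged; output -13 dBu.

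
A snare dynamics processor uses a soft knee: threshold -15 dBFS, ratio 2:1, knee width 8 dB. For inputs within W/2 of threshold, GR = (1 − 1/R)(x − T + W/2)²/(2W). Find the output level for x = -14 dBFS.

x − T + W/2 = -14 − (-15) + 4 = 5.
GR = (1 − 1/2) × 5² / 16 = 0.5 × 25 / 16 = 0.78125 dB.
Output = -14 − 0.78125 = -14.78125 dBFS.

-14.78125 dBFS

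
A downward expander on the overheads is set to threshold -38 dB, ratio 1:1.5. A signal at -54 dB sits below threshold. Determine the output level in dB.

-62 dB

The input is 16 dB below the -38 dB threshold.
A 1:1.5 expander multiplies undershoot by 1.5: 16 × 1.5 = 24 dB below threshold.
Output = -38 − 24 = -62 dB.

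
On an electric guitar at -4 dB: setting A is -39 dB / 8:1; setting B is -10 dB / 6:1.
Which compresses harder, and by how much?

A, by 25.625 dB

A: 35 dB over, compressed to 4.375 dB over, so 30.625 dB of GR.
B: 6 dB over, compressed to 1 dB over, so 5 dB of GR.
A reduces 25.625 dB more.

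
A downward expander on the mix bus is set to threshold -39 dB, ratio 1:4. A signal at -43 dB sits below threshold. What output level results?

-55 dB

Below threshold, a 1:4 expander applies gain = (4−1)×(T − x) of attenuation.
(4−1) × 4 = 12 dB, so output = -43 − 12 = -55 dB.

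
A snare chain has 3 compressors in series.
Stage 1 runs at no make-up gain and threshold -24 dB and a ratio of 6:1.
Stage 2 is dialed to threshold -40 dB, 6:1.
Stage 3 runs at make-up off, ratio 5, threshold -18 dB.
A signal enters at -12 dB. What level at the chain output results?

-37 dB

Stage 1: -12 dB is 12 dB over -24 dB; at 6:1 that becomes 2 dB over, giving -22 dB.
Stage 2: overshoot 18 dB → 18/6 = 3 dB → -37 dB.
Stage 3: -37 dB ≤ -18 dB, so stage 3 doesn't engage; output -37 dB.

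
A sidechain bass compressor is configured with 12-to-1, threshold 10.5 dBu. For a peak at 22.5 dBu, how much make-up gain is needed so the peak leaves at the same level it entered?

Overshoot 12 dB → 12/12 = 1 dB after compression, so the compressed level is 10.5 + 1 = 11.5 dBu.
Make-up = target − compressed = 22.5 − 11.5 = 11 dB.

11 dB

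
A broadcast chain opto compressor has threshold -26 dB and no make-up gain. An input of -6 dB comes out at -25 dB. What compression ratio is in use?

20:1

Input overshoot = -6 − (-26) = 20 dB; output overshoot = -25 − (-26) = 1 dB.
Ratio = 20 / 1 = 20.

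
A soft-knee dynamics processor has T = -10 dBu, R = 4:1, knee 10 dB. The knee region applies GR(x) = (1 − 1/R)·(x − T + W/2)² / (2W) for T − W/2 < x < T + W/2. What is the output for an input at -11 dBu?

-11.6 dBu

x − T + W/2 = -11 − (-10) + 5 = 4.
GR = (1 − 1/4) × 4² / 20 = 0.75 × 16 / 20 = 0.6 dB.
Output = -11 − 0.6 = -11.6 dBu.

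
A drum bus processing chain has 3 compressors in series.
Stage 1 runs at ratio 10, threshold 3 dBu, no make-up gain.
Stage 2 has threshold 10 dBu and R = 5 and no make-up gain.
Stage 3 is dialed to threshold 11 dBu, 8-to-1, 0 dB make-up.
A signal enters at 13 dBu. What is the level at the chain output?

Stage 1: overshoot 10 dB → 10/10 = 1 dB → 4 dBu.
Stage 2: below threshold (4 ≤ 10); passes unchanged; output 4 dBu.
Stage 3: below threshold (4 ≤ 11); passes unchanged; output 4 dBu.

4 dBu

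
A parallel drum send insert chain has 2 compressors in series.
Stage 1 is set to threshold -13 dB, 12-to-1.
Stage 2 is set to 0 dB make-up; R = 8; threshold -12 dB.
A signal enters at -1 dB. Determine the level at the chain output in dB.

-12 dB

Stage 1: -1 dB is 12 dB over -13 dB; at 12:1 that becomes 1 dB over, giving -12 dB.
Stage 2: below threshold (-12 ≤ -12); passes unchanged; output -12 dB.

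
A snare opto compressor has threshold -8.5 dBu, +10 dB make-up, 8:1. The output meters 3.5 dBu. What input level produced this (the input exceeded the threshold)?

7.5 dBu

Stripping the +10 dB make-up gives -6.5 dBu at the gain stage.
The compressed level sits -6.5 − (-8.5) = 2 dB over threshold.
Input overshoot = R × output overshoot = 16 dB → input = -8.5 + 16 = 7.5 dBu.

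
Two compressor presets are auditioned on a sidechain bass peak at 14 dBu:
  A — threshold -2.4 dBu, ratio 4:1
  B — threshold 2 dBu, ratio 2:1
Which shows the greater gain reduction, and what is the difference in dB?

A: GR = 16.4 − 16.4/4 = 12.3 dB.
B: GR = 12 − 12/2 = 6 dB.
A reduces 6.3 dB more.

A, by 6.3 dB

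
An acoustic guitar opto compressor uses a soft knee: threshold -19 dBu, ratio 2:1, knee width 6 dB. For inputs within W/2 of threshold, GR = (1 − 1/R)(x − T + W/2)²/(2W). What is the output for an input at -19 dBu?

-19.375 dBu

x − T + W/2 = -19 − (-19) + 3 = 3.
GR = (1 − 1/2) × 3² / 12 = 0.5 × 9 / 12 = 0.375 dB.
Output = -19 − 0.375 = -19.375 dBu.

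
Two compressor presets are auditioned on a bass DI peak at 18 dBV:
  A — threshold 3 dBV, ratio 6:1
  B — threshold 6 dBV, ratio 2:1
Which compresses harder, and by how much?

A: GR = 15 − 15/6 = 12.5 dB.
B: GR = 12 − 12/2 = 6 dB.
A applies 6.5 dB more gain reduction.

A, by 6.5 dB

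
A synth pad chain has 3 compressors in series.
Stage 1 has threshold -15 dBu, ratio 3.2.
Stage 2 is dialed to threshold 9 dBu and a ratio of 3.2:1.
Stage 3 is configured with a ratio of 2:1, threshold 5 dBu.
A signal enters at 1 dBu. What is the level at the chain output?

-10 dBu

Stage 1: 16 dB above -15 dBu, reduced 3.2:1 to 5 dB above → -10 dBu.
Stage 2: below threshold (-10 ≤ 9); passes unchanged; output -10 dBu.
Stage 3: -10 dBu ≤ 5 dBu, so stage 3 doesn't engage; output -10 dBu.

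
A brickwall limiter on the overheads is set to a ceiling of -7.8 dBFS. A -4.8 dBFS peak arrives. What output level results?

At ∞:1, everything above -7.8 dBFS is held at the ceiling.

-7.8 dBFS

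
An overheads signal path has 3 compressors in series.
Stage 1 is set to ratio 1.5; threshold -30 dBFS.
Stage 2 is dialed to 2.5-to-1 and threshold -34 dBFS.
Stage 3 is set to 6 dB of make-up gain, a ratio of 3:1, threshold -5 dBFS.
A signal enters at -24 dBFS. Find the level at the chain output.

Stage 1: 6 dB above -30 dBFS, reduced 1.5:1 to 4 dB above → -26 dBFS.
Stage 2: overshoot 8 dB → 8/2.5 = 3.2 dB → -30.8 dBFS.
Stage 3: below threshold (-30.8 ≤ -5); passes unchanged; make-up brings it to -24.8 dBFS.

-24.8 dBFS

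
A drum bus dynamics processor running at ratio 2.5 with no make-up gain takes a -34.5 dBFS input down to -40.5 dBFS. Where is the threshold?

-44.5 dBFS

Let T be the threshold. Output overshoot = (input overshoot)/R, so -40.5 − T = (-34.5 − T)/2.5.
2.5·(-40.5 − T) = -34.5 − T → 1.5·T = -101.25 − (-34.5) = -66.75.
T = -66.75/1.5 = -44.5 dBFS.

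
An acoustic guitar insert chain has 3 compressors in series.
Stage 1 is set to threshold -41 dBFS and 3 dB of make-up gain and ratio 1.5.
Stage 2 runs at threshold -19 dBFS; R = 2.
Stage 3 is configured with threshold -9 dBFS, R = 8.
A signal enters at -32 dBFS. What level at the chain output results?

-32 dBFS

Stage 1: -32 dBFS is 9 dB over -41 dBFS; at 1.5:1 that becomes 6 dB over, giving -35 dBFS; +3 dB make-up → -32 dBFS.
Stage 2: below threshold (-32 ≤ -19); passes unchanged; output -32 dBFS.
Stage 3: -32 dBFS ≤ -9 dBFS, so stage 3 doesn't engage; output -32 dBFS.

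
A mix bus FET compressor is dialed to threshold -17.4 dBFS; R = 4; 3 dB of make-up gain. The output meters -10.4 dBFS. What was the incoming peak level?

-1.4 dBFS

Remove make-up: -10.4 − 3 = -13.4 dBFS.
That's 4 dB above the -17.4 dBFS threshold.
Undo the ratio: input overshoot = 4 × 4 = 16 dB, giving input = -1.4 dBFS.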